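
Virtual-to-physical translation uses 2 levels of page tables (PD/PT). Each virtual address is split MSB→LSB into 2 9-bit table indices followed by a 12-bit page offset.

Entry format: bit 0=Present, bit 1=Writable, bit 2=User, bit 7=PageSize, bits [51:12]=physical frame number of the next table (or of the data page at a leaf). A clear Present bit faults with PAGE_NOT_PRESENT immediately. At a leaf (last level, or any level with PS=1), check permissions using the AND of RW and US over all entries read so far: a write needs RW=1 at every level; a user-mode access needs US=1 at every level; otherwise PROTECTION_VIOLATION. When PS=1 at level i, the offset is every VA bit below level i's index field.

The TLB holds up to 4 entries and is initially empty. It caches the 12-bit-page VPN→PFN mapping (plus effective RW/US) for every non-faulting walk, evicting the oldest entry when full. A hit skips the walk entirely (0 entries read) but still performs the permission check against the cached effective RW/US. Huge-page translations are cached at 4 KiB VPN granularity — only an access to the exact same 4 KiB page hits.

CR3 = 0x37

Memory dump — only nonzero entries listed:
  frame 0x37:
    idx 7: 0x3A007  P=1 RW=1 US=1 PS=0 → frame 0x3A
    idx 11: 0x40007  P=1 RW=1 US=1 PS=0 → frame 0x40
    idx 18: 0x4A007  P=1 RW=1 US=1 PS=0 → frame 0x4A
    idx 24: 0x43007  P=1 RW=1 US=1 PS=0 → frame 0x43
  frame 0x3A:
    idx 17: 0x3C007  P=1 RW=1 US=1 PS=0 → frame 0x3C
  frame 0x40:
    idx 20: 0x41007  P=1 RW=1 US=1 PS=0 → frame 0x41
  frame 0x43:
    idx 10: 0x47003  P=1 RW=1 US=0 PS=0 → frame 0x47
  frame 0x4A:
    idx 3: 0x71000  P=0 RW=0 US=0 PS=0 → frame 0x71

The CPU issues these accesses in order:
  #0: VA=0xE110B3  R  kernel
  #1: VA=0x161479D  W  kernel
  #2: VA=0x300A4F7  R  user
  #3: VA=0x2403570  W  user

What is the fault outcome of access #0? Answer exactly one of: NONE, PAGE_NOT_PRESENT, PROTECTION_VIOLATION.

Walk each access:
#0 VA=0xE110B3 (r,kernel):
  L0 @0x37[7] → 0x3A007  P=1,RW=1,US=1,PS=0
  L1 @0x3A[17] → 0x3C007  P=1,RW=1,US=1,PS=0
  → PA=0x3C0B3  (2 entries read)
#1 VA=0x161479D (w,kernel):
  L0 @0x37[11] → 0x40007  P=1,RW=1,US=1,PS=0
  L1 @0x40[20] → 0x41007  P=1,RW=1,US=1,PS=0
  → PA=0x4179D  (2 entries read)
#2 VA=0x300A4F7 (r,user):
  L0 @0x37[24] → 0x43007  P=1,RW=1,US=1,PS=0
  L1 @0x43[10] → 0x47003  P=1,RW=1,US=0,PS=0
  ⇒ fault: PROTECTION_VIOLATION  — 2 lookups
#3 VA=0x2403570 (w,user):
  L0 @0x37[18] → 0x4A007  P=1,RW=1,US=1,PS=0
  L1 @0x4A[3] → 0x71000  P=0,RW=0,US=0,PS=0
  ⇒ fault: PAGE_NOT_PRESENT  — 2 lookups

Access #0 fault: NONE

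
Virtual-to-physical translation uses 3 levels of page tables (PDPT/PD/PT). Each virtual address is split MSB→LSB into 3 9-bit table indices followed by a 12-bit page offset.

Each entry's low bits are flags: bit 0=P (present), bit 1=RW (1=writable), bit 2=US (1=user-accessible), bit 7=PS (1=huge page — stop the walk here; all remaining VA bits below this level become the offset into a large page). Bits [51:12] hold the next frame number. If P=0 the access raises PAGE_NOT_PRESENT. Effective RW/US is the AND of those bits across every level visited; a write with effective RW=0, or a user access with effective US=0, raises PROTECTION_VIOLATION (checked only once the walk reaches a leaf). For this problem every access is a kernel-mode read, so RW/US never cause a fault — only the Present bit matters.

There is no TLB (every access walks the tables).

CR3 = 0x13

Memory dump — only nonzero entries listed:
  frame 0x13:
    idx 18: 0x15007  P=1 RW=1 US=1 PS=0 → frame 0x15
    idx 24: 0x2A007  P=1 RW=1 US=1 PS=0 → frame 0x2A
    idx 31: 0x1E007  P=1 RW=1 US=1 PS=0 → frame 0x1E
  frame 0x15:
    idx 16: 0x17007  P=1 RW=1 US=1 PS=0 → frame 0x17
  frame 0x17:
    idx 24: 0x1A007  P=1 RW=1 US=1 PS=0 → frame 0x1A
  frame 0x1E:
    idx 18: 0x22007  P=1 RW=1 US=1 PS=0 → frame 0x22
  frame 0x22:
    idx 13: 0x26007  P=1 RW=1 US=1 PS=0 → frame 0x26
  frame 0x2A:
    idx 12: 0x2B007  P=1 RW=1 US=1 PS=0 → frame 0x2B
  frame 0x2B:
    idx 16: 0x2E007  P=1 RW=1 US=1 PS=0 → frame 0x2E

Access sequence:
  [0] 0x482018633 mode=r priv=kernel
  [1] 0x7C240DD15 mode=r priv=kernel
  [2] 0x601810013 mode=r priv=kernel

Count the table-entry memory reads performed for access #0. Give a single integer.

Walk each access:
#0 VA=0x482018633 (r,kernel):
  [0] read 0x13 idx=18: raw=0x15007 flags P=1 W=1 U=1 S=0
  [1] read 0x15 idx=16: raw=0x17007 flags P=1 W=1 U=1 S=0
  [2] read 0x17 idx=24: raw=0x1A007 flags P=1 W=1 U=1 S=0
  ✓ 0x1A633  — 3 lookups
#1 VA=0x7C240DD15 (r,kernel):
  [0] read 0x13 idx=31: raw=0x1E007 flags P=1 W=1 U=1 S=0
  [1] read 0x1E idx=18: raw=0x22007 flags P=1 W=1 U=1 S=0
  [2] read 0x22 idx=13: raw=0x26007 flags P=1 W=1 U=1 S=0
  ✓ 0x26D15  — 3 lookups
#2 VA=0x601810013 (r,kernel):
  [0] read 0x13 idx=24: raw=0x2A007 flags P=1 W=1 U=1 S=0
  [1] read 0x2A idx=12: raw=0x2B007 flags P=1 W=1 U=1 S=0
  [2] read 0x2B idx=16: raw=0x2E007 flags P=1 W=1 U=1 S=0
  ✓ 0x2E013  — 3 lookups

Entries read for #0: 3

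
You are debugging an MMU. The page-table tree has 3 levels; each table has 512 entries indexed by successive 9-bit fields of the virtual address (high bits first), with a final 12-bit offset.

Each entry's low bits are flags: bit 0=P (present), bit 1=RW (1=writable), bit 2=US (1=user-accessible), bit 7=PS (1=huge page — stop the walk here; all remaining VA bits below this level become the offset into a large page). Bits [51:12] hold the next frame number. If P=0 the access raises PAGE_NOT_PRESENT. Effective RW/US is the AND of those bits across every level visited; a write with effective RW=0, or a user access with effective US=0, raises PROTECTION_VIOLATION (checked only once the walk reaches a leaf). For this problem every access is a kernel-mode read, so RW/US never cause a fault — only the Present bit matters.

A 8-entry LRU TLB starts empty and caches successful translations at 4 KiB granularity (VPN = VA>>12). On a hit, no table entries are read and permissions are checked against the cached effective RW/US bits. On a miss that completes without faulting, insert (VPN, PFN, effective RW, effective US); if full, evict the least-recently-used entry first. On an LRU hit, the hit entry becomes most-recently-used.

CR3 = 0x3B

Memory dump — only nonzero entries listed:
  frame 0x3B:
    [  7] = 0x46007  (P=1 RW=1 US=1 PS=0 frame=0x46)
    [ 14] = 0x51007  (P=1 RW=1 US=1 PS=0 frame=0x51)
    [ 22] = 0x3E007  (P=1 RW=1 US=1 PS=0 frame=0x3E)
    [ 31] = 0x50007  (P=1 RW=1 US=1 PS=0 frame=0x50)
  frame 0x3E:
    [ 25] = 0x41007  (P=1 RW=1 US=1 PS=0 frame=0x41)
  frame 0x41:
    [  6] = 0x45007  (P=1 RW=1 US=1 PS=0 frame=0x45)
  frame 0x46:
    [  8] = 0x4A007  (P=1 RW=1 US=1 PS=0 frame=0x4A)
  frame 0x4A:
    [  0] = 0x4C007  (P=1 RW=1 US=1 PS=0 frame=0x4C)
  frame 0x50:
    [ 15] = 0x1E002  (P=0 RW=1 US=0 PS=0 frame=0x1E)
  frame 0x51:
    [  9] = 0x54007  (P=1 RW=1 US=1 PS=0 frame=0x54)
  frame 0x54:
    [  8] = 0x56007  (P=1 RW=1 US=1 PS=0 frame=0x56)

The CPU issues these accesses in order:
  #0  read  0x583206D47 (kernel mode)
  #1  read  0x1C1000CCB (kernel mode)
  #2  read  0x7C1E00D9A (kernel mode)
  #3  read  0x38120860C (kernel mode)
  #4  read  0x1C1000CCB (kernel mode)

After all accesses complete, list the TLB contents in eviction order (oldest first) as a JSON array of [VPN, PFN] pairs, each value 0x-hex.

Walk each access:
#0 VA=0x583206D47 (r,kernel):
  lvl0: tbl 0x3B, slot 22 ⇒ 0x3E007 (P1/RW1/US1/PS0)
  lvl1: tbl 0x3E, slot 25 ⇒ 0x41007 (P1/RW1/US1/PS0)
  lvl2: tbl 0x41, slot 6 ⇒ 0x45007 (P1/RW1/US1/PS0)
  → PA=0x45D47  (3 entries read)
#1 VA=0x1C1000CCB (r,kernel):
  lvl0: tbl 0x3B, slot 7 ⇒ 0x46007 (P1/RW1/US1/PS0)
  lvl1: tbl 0x46, slot 8 ⇒ 0x4A007 (P1/RW1/US1/PS0)
  lvl2: tbl 0x4A, slot 0 ⇒ 0x4C007 (P1/RW1/US1/PS0)
  → PA=0x4CCCB  (3 entries read)
#2 VA=0x7C1E00D9A (r,kernel):
  lvl0: tbl 0x3B, slot 31 ⇒ 0x50007 (P1/RW1/US1/PS0)
  lvl1: tbl 0x50, slot 15 ⇒ 0x1E002 (P0/RW1/US0/PS0)
  ⇒ fault: PAGE_NOT_PRESENT  — 2 lookups
#3 VA=0x38120860C (r,kernel):
  lvl0: tbl 0x3B, slot 14 ⇒ 0x51007 (P1/RW1/US1/PS0)
  lvl1: tbl 0x51, slot 9 ⇒ 0x54007 (P1/RW1/US1/PS0)
  lvl2: tbl 0x54, slot 8 ⇒ 0x56007 (P1/RW1/US1/PS0)
  → PA=0x5660C  (3 entries read)
#4 VA=0x1C1000CCB (r,kernel):
  TLB hit vpn=0x1C1000 → PA=0x4CCCB

TLB: [["0x583206", "0x45"], ["0x381208", "0x56"], ["0x1C1000", "0x4C"]]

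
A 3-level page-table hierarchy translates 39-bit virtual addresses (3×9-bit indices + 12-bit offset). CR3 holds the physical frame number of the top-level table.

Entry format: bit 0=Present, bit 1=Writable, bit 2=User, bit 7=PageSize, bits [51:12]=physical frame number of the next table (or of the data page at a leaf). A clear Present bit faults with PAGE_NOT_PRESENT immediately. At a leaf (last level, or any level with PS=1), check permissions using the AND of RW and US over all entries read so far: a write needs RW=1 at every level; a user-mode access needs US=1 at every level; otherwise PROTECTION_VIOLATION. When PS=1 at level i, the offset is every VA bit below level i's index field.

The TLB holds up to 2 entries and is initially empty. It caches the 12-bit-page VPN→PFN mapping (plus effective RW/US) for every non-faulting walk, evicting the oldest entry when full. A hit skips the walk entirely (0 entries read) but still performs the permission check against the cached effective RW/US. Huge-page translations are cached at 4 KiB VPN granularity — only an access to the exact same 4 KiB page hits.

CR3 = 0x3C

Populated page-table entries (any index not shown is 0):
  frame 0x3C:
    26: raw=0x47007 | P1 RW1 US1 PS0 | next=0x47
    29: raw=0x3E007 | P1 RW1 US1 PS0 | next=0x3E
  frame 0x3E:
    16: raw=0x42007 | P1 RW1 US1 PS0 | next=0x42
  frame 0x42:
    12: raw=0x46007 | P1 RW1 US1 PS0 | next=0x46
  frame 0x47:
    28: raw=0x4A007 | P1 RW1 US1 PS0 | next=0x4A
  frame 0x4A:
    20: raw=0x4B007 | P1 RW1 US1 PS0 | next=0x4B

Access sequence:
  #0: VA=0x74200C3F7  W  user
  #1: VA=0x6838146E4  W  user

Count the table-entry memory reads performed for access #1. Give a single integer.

Trace:
#0 VA=0x74200C3F7 (w,user):
  L0 @0x3C[29] → 0x3E007  P=1,RW=1,US=1,PS=0
  L1 @0x3E[16] → 0x42007  P=1,RW=1,US=1,PS=0
  L2 @0x42[12] → 0x46007  P=1,RW=1,US=1,PS=0
  ⇒ phys 0x463F7  [3 reads]
#1 VA=0x6838146E4 (w,user):
  L0 @0x3C[26] → 0x47007  P=1,RW=1,US=1,PS=0
  L1 @0x47[28] → 0x4A007  P=1,RW=1,US=1,PS=0
  L2 @0x4A[20] → 0x4B007  P=1,RW=1,US=1,PS=0
  ⇒ phys 0x4B6E4  [3 reads]

Entries read for #1: 3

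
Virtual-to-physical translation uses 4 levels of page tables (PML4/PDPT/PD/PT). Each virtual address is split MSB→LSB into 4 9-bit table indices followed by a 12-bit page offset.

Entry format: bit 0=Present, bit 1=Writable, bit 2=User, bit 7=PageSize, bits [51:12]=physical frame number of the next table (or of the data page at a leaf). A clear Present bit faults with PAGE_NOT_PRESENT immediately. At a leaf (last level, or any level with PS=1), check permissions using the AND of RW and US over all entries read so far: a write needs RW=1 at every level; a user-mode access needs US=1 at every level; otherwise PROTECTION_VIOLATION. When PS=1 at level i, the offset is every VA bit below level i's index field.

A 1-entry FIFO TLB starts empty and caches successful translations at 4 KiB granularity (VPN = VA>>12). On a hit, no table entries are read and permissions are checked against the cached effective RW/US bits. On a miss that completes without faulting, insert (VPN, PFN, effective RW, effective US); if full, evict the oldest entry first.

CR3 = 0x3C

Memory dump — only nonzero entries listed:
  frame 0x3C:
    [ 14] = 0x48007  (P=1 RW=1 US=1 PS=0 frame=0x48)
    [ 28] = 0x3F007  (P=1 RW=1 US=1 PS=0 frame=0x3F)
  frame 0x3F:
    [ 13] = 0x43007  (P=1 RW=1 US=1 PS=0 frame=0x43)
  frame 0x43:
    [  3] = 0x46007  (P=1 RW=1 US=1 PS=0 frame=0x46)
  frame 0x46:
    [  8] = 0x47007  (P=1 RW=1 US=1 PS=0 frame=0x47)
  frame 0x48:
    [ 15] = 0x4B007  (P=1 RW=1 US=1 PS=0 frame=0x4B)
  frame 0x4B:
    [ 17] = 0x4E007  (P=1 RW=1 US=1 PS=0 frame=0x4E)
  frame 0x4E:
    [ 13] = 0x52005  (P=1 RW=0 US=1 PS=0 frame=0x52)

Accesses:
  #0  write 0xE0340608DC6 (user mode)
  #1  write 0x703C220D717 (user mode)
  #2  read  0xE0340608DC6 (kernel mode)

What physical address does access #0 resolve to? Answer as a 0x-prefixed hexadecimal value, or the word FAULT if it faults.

Walk each access:
#0 VA=0xE0340608DC6 (w,user):
  lvl0: tbl 0x3C, slot 28 ⇒ 0x3F007 (P1/RW1/US1/PS0)
  lvl1: tbl 0x3F, slot 13 ⇒ 0x43007 (P1/RW1/US1/PS0)
  lvl2: tbl 0x43, slot 3 ⇒ 0x46007 (P1/RW1/US1/PS0)
  lvl3: tbl 0x46, slot 8 ⇒ 0x47007 (P1/RW1/US1/PS0)
  ✓ 0x47DC6  — 4 lookups
#1 VA=0x703C220D717 (w,user):
  lvl0: tbl 0x3C, slot 14 ⇒ 0x48007 (P1/RW1/US1/PS0)
  lvl1: tbl 0x48, slot 15 ⇒ 0x4B007 (P1/RW1/US1/PS0)
  lvl2: tbl 0x4B, slot 17 ⇒ 0x4E007 (P1/RW1/US1/PS0)
  lvl3: tbl 0x4E, slot 13 ⇒ 0x52005 (P1/RW0/US1/PS0)
  → PROTECTION_VIOLATION  (4 entries read)
#2 VA=0xE0340608DC6 (r,kernel):
  TLB hit vpn=0xE0340608 → PA=0x47DC6

Access #0 PA: 0x47DC6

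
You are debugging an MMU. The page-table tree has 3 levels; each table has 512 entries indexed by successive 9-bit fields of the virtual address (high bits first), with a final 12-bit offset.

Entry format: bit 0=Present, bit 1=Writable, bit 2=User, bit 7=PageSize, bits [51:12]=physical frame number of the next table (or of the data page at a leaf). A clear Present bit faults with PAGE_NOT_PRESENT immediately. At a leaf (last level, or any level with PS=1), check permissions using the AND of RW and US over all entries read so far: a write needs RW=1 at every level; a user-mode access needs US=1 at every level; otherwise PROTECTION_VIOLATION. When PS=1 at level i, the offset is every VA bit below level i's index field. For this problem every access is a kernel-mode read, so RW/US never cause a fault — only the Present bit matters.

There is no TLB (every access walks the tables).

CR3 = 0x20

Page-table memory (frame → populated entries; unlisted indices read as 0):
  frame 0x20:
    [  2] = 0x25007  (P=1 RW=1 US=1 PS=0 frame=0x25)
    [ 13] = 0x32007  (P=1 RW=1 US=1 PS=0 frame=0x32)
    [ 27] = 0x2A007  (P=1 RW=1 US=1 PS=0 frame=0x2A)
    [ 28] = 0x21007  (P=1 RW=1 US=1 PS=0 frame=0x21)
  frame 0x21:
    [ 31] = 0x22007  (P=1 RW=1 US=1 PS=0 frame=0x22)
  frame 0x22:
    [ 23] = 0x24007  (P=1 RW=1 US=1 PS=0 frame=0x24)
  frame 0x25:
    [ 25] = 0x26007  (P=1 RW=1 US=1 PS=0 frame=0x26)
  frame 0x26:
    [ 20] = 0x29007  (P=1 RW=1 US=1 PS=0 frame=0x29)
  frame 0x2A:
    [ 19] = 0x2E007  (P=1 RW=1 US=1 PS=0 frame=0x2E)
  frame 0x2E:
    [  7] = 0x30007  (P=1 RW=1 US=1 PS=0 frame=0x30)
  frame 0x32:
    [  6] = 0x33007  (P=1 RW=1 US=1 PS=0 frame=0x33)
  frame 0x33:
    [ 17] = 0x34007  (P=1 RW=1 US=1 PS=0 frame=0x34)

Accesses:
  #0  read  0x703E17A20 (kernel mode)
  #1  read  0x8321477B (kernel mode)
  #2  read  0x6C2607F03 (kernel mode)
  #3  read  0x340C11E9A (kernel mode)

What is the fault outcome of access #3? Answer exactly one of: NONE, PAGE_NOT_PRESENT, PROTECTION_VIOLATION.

Per-access translation:
#0 VA=0x703E17A20 (r,kernel):
  L0 @0x20[28] → 0x21007  P=1,RW=1,US=1,PS=0
  L1 @0x21[31] → 0x22007  P=1,RW=1,US=1,PS=0
  L2 @0x22[23] → 0x24007  P=1,RW=1,US=1,PS=0
  ✓ 0x24A20  — 3 lookups
#1 VA=0x8321477B (r,kernel):
  L0 @0x20[2] → 0x25007  P=1,RW=1,US=1,PS=0
  L1 @0x25[25] → 0x26007  P=1,RW=1,US=1,PS=0
  L2 @0x26[20] → 0x29007  P=1,RW=1,US=1,PS=0
  ✓ 0x2977B  — 3 lookups
#2 VA=0x6C2607F03 (r,kernel):
  L0 @0x20[27] → 0x2A007  P=1,RW=1,US=1,PS=0
  L1 @0x2A[19] → 0x2E007  P=1,RW=1,US=1,PS=0
  L2 @0x2E[7] → 0x30007  P=1,RW=1,US=1,PS=0
  ✓ 0x30F03  — 3 lookups
#3 VA=0x340C11E9A (r,kernel):
  L0 @0x20[13] → 0x32007  P=1,RW=1,US=1,PS=0
  L1 @0x32[6] → 0x33007  P=1,RW=1,US=1,PS=0
  L2 @0x33[17] → 0x34007  P=1,RW=1,US=1,PS=0
  ✓ 0x34E9A  — 3 lookups

Access #3 fault: NONE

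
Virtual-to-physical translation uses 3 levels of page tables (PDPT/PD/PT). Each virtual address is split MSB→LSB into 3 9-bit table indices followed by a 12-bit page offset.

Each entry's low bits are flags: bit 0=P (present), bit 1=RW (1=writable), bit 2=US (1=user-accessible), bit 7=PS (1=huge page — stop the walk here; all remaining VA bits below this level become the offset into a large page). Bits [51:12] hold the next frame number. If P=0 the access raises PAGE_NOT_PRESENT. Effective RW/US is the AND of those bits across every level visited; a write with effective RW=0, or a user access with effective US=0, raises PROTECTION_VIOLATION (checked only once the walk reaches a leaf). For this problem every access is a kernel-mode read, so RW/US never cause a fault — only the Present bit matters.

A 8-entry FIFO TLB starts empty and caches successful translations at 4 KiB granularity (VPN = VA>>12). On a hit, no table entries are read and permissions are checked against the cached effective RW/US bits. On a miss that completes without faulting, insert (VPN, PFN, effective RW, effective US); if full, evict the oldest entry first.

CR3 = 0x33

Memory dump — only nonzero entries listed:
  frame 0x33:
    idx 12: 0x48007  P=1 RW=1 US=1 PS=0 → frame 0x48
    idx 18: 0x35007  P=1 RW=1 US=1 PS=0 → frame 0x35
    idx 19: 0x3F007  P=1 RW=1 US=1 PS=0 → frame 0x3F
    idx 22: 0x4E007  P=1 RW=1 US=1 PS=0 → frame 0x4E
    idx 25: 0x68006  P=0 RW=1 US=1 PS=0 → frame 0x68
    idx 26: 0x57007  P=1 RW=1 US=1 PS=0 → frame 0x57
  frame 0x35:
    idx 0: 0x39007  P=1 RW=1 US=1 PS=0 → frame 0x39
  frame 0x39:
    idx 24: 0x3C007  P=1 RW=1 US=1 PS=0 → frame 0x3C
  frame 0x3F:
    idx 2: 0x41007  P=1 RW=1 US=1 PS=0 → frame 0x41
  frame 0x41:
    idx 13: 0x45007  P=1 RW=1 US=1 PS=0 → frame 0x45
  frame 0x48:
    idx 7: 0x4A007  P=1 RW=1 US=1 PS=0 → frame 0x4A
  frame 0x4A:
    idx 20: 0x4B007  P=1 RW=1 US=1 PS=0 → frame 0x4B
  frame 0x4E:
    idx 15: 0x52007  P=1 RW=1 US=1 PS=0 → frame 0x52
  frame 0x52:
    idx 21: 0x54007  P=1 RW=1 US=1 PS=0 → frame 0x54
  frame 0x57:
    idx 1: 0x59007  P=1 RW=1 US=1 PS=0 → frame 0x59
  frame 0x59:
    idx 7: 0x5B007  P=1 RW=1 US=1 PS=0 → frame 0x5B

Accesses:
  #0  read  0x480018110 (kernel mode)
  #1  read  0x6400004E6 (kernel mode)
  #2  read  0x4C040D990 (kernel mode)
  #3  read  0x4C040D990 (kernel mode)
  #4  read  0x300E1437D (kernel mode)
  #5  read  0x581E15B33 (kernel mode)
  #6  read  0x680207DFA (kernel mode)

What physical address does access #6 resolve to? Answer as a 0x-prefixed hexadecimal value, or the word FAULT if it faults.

Trace:
#0 VA=0x480018110 (r,kernel):
  L0 @0x33[18] → 0x35007  P=1,RW=1,US=1,PS=0
  L1 @0x35[0] → 0x39007  P=1,RW=1,US=1,PS=0
  L2 @0x39[24] → 0x3C007  P=1,RW=1,US=1,PS=0
  → PA=0x3C110  (3 entries read)
#1 VA=0x6400004E6 (r,kernel):
  L0 @0x33[25] → 0x68006  P=0,RW=1,US=1,PS=0
  ⇒ fault: PAGE_NOT_PRESENT  — 1 lookups
#2 VA=0x4C040D990 (r,kernel):
  L0 @0x33[19] → 0x3F007  P=1,RW=1,US=1,PS=0
  L1 @0x3F[2] → 0x41007  P=1,RW=1,US=1,PS=0
  L2 @0x41[13] → 0x45007  P=1,RW=1,US=1,PS=0
  → PA=0x45990  (3 entries read)
#3 VA=0x4C040D990 (r,kernel):
  TLB hit vpn=0x4C040D → PA=0x45990
#4 VA=0x300E1437D (r,kernel):
  L0 @0x33[12] → 0x48007  P=1,RW=1,US=1,PS=0
  L1 @0x48[7] → 0x4A007  P=1,RW=1,US=1,PS=0
  L2 @0x4A[20] → 0x4B007  P=1,RW=1,US=1,PS=0
  → PA=0x4B37D  (3 entries read)
#5 VA=0x581E15B33 (r,kernel):
  L0 @0x33[22] → 0x4E007  P=1,RW=1,US=1,PS=0
  L1 @0x4E[15] → 0x52007  P=1,RW=1,US=1,PS=0
  L2 @0x52[21] → 0x54007  P=1,RW=1,US=1,PS=0
  → PA=0x54B33  (3 entries read)
#6 VA=0x680207DFA (r,kernel):
  L0 @0x33[26] → 0x57007  P=1,RW=1,US=1,PS=0
  L1 @0x57[1] → 0x59007  P=1,RW=1,US=1,PS=0
  L2 @0x59[7] → 0x5B007  P=1,RW=1,US=1,PS=0
  → PA=0x5BDFA  (3 entries read)

Access #6 PA: 0x5BDFA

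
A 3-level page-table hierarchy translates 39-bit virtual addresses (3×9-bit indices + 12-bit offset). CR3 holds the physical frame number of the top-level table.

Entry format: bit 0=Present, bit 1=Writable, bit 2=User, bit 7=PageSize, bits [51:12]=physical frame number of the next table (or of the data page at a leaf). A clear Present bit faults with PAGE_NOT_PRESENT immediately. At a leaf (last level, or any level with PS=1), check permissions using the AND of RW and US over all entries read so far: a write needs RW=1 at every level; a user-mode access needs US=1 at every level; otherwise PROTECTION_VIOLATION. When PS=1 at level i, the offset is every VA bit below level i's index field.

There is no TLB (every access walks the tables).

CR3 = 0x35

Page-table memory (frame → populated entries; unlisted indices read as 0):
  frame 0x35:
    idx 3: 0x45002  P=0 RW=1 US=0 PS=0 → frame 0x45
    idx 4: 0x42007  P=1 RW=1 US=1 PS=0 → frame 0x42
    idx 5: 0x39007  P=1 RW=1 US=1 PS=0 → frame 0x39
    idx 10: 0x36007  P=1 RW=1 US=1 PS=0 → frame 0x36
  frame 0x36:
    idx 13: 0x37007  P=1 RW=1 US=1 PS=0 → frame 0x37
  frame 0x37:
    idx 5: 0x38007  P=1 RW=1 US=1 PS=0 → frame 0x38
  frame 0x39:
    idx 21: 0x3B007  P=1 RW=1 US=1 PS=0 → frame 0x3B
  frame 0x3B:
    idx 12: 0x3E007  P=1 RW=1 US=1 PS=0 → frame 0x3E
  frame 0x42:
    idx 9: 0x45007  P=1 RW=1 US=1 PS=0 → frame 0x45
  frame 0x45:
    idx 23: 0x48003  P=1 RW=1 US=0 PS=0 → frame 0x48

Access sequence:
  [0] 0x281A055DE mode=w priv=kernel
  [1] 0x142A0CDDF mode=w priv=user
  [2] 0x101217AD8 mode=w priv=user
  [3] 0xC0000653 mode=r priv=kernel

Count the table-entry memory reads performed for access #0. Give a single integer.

Trace:
#0 VA=0x281A055DE (w,kernel):
  L0 @0x35[10] → 0x36007  P=1,RW=1,US=1,PS=0
  L1 @0x36[13] → 0x37007  P=1,RW=1,US=1,PS=0
  L2 @0x37[5] → 0x38007  P=1,RW=1,US=1,PS=0
  ⇒ phys 0x385DE  [3 reads]
#1 VA=0x142A0CDDF (w,user):
  L0 @0x35[5] → 0x39007  P=1,RW=1,US=1,PS=0
  L1 @0x39[21] → 0x3B007  P=1,RW=1,US=1,PS=0
  L2 @0x3B[12] → 0x3E007  P=1,RW=1,US=1,PS=0
  ⇒ phys 0x3EDDF  [3 reads]
#2 VA=0x101217AD8 (w,user):
  L0 @0x35[4] → 0x42007  P=1,RW=1,US=1,PS=0
  L1 @0x42[9] → 0x45007  P=1,RW=1,US=1,PS=0
  L2 @0x45[23] → 0x48003  P=1,RW=1,US=0,PS=0
  → PROTECTION_VIOLATION  (3 entries read)
#3 VA=0xC0000653 (r,kernel):
  L0 @0x35[3] → 0x45002  P=0,RW=1,US=0,PS=0
  → PAGE_NOT_PRESENT  (1 entries read)

Entries read for #0: 3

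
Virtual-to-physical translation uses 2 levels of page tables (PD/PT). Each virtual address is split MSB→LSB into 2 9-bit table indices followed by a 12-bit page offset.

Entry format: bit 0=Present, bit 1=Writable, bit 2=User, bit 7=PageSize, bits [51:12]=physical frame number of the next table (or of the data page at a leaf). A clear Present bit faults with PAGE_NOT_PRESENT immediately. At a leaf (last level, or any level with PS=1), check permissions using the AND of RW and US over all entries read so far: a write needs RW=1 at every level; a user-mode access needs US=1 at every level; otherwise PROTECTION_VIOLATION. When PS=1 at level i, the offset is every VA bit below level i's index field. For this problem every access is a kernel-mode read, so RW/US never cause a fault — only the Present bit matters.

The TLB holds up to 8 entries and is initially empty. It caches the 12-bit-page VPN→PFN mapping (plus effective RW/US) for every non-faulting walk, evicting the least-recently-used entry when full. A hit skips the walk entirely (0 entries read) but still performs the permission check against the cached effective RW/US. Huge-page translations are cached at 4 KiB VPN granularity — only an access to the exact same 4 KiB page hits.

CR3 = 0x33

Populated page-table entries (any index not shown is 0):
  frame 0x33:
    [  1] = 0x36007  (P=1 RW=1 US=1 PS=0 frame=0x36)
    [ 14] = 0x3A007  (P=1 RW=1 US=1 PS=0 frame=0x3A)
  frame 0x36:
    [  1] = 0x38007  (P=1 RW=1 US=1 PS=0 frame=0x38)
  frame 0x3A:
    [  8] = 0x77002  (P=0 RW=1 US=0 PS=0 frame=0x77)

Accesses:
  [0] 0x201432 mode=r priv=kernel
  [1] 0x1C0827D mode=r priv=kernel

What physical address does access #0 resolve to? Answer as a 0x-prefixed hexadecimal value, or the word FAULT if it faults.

Trace:
#0 VA=0x201432 (r,kernel):
  lvl0: tbl 0x33, slot 1 ⇒ 0x36007 (P1/RW1/US1/PS0)
  lvl1: tbl 0x36, slot 1 ⇒ 0x38007 (P1/RW1/US1/PS0)
  ⇒ phys 0x38432  [2 reads]
#1 VA=0x1C0827D (r,kernel):
  lvl0: tbl 0x33, slot 14 ⇒ 0x3A007 (P1/RW1/US1/PS0)
  lvl1: tbl 0x3A, slot 8 ⇒ 0x77002 (P0/RW1/US0/PS0)
  ✗ PAGE_NOT_PRESENT  [2 reads]

Access #0 PA: 0x38432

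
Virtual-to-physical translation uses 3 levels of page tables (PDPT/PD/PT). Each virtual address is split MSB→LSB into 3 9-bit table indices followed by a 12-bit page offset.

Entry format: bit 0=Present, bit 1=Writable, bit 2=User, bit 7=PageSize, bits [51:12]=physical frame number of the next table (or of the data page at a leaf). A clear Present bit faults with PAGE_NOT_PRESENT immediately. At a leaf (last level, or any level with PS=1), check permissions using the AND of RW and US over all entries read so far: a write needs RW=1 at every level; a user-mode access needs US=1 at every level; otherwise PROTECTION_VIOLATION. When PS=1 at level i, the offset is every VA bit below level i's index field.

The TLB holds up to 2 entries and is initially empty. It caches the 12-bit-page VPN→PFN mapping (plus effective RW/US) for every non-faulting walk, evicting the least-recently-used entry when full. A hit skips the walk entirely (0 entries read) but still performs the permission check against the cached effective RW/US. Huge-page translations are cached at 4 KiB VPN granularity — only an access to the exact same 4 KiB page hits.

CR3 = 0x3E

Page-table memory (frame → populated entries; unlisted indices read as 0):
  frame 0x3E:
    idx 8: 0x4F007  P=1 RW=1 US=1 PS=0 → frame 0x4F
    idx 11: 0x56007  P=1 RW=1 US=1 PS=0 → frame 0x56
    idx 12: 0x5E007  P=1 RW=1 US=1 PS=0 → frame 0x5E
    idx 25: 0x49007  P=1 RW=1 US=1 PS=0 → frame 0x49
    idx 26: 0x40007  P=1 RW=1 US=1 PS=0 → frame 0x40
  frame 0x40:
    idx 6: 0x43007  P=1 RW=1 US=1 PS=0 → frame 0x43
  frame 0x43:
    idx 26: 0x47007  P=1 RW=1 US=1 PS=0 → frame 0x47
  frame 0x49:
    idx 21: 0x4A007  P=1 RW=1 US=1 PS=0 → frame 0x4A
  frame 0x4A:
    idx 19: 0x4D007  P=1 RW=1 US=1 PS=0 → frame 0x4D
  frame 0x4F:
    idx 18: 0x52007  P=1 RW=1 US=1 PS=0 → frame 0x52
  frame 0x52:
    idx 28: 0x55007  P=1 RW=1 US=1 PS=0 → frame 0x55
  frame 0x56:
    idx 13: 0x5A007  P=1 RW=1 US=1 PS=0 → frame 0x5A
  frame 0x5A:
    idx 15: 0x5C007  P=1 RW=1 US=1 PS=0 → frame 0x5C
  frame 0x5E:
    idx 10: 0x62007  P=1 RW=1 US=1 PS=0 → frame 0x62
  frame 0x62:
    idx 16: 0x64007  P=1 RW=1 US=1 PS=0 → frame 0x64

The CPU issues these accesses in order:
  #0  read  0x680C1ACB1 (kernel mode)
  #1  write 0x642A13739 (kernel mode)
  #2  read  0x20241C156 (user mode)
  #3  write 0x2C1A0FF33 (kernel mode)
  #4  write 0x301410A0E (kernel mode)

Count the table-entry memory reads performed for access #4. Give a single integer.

Trace:
#0 VA=0x680C1ACB1 (r,kernel):
  L0: frame=0x3E idx=26 entry=0x40007 [P=1 RW=1 US=1 PS=0]
  L1: frame=0x40 idx=6 entry=0x43007 [P=1 RW=1 US=1 PS=0]
  L2: frame=0x43 idx=26 entry=0x47007 [P=1 RW=1 US=1 PS=0]
  → PA=0x47CB1  (3 entries read)
#1 VA=0x642A13739 (w,kernel):
  L0: frame=0x3E idx=25 entry=0x49007 [P=1 RW=1 US=1 PS=0]
  L1: frame=0x49 idx=21 entry=0x4A007 [P=1 RW=1 US=1 PS=0]
  L2: frame=0x4A idx=19 entry=0x4D007 [P=1 RW=1 US=1 PS=0]
  → PA=0x4D739  (3 entries read)
#2 VA=0x20241C156 (r,user):
  L0: frame=0x3E idx=8 entry=0x4F007 [P=1 RW=1 US=1 PS=0]
  L1: frame=0x4F idx=18 entry=0x52007 [P=1 RW=1 US=1 PS=0]
  L2: frame=0x52 idx=28 entry=0x55007 [P=1 RW=1 US=1 PS=0]
  → PA=0x55156  (3 entries read)
#3 VA=0x2C1A0FF33 (w,kernel):
  L0: frame=0x3E idx=11 entry=0x56007 [P=1 RW=1 US=1 PS=0]
  L1: frame=0x56 idx=13 entry=0x5A007 [P=1 RW=1 US=1 PS=0]
  L2: frame=0x5A idx=15 entry=0x5C007 [P=1 RW=1 US=1 PS=0]
  → PA=0x5CF33  (3 entries read)
#4 VA=0x301410A0E (w,kernel):
  L0: frame=0x3E idx=12 entry=0x5E007 [P=1 RW=1 US=1 PS=0]
  L1: frame=0x5E idx=10 entry=0x62007 [P=1 RW=1 US=1 PS=0]
  L2: frame=0x62 idx=16 entry=0x64007 [P=1 RW=1 US=1 PS=0]
  → PA=0x64A0E  (3 entries read)

Entries read for #4: 3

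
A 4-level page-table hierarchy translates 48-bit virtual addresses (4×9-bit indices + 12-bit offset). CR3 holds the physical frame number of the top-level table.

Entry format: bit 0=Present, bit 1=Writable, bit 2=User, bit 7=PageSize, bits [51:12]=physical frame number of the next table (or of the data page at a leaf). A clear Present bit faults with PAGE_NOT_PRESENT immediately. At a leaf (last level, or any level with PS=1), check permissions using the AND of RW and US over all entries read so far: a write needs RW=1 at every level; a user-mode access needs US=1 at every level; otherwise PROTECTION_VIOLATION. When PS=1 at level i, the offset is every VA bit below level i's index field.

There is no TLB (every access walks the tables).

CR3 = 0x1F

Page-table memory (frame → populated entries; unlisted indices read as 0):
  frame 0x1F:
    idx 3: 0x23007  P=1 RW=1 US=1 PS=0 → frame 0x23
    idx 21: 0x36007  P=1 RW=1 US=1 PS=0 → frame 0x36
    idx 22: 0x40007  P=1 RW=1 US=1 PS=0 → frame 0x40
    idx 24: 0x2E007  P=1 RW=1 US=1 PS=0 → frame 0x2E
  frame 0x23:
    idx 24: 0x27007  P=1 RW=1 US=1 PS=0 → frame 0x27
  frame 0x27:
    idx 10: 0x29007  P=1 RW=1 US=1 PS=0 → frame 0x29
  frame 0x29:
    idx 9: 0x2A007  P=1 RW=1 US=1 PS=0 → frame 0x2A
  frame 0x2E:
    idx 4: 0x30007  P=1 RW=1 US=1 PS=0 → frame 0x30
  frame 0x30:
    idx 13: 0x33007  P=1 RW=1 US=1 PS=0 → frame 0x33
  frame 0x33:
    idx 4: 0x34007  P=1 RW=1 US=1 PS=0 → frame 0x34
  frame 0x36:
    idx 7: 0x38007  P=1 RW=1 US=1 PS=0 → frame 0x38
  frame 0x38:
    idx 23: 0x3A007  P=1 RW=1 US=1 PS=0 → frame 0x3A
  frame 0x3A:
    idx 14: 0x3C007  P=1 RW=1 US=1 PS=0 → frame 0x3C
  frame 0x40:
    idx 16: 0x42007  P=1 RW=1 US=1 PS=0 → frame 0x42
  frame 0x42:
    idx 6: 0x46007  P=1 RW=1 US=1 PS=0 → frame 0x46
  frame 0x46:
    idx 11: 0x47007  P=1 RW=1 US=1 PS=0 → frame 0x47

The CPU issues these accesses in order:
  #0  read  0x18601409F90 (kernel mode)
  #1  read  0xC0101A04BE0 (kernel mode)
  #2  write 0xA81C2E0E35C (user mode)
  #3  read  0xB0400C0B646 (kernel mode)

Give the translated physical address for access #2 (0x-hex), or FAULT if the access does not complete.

Per-access translation:
#0 VA=0x18601409F90 (r,kernel):
  L0: frame=0x1F idx=3 entry=0x23007 [P=1 RW=1 US=1 PS=0]
  L1: frame=0x23 idx=24 entry=0x27007 [P=1 RW=1 US=1 PS=0]
  L2: frame=0x27 idx=10 entry=0x29007 [P=1 RW=1 US=1 PS=0]
  L3: frame=0x29 idx=9 entry=0x2A007 [P=1 RW=1 US=1 PS=0]
  ✓ 0x2AF90  — 4 lookups
#1 VA=0xC0101A04BE0 (r,kernel):
  L0: frame=0x1F idx=24 entry=0x2E007 [P=1 RW=1 US=1 PS=0]
  L1: frame=0x2E idx=4 entry=0x30007 [P=1 RW=1 US=1 PS=0]
  L2: frame=0x30 idx=13 entry=0x33007 [P=1 RW=1 US=1 PS=0]
  L3: frame=0x33 idx=4 entry=0x34007 [P=1 RW=1 US=1 PS=0]
  ✓ 0x34BE0  — 4 lookups
#2 VA=0xA81C2E0E35C (w,user):
  L0: frame=0x1F idx=21 entry=0x36007 [P=1 RW=1 US=1 PS=0]
  L1: frame=0x36 idx=7 entry=0x38007 [P=1 RW=1 US=1 PS=0]
  L2: frame=0x38 idx=23 entry=0x3A007 [P=1 RW=1 US=1 PS=0]
  L3: frame=0x3A idx=14 entry=0x3C007 [P=1 RW=1 US=1 PS=0]
  ✓ 0x3C35C  — 4 lookups
#3 VA=0xB0400C0B646 (r,kernel):
  L0: frame=0x1F idx=22 entry=0x40007 [P=1 RW=1 US=1 PS=0]
  L1: frame=0x40 idx=16 entry=0x42007 [P=1 RW=1 US=1 PS=0]
  L2: frame=0x42 idx=6 entry=0x46007 [P=1 RW=1 US=1 PS=0]
  L3: frame=0x46 idx=11 entry=0x47007 [P=1 RW=1 US=1 PS=0]
  ✓ 0x47646  — 4 lookups

Access #2 PA: 0x3C35C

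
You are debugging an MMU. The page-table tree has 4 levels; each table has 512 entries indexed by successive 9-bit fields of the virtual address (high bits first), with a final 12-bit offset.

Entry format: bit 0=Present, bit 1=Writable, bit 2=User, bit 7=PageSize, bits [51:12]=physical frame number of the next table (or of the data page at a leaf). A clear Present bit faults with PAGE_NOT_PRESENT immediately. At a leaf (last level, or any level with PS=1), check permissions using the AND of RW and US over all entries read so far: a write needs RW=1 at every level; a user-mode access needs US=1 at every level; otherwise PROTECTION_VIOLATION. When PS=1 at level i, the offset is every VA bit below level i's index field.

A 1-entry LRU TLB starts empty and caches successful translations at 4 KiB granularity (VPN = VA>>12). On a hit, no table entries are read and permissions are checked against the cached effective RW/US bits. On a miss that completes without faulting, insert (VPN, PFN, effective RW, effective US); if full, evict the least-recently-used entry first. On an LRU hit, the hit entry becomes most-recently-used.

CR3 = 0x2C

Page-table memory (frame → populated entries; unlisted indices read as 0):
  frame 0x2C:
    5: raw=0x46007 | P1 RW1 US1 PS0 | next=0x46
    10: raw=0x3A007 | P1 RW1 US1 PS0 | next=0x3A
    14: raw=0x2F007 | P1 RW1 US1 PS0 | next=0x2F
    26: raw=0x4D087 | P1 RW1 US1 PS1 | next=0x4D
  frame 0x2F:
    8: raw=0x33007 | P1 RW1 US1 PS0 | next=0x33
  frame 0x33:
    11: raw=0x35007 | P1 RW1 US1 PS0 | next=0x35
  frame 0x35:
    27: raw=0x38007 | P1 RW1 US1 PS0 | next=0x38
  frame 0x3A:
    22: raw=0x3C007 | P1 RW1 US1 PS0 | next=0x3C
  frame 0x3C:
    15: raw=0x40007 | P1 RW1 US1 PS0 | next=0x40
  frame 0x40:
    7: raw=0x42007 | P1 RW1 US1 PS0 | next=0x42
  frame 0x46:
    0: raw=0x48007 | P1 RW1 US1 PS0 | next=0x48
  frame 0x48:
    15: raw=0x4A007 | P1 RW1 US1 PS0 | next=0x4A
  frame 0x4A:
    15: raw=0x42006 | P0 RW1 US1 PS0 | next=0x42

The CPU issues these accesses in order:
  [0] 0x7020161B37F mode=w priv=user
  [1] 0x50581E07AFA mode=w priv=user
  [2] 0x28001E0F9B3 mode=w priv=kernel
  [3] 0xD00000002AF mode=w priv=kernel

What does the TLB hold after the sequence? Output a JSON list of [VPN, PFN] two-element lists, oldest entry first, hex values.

Per-access translation:
#0 VA=0x7020161B37F (w,user):
  [0] read 0x2C idx=14: raw=0x2F007 flags P=1 W=1 U=1 S=0
  [1] read 0x2F idx=8: raw=0x33007 flags P=1 W=1 U=1 S=0
  [2] read 0x33 idx=11: raw=0x35007 flags P=1 W=1 U=1 S=0
  [3] read 0x35 idx=27: raw=0x38007 flags P=1 W=1 U=1 S=0
  ✓ 0x3837F  — 4 lookups
#1 VA=0x50581E07AFA (w,user):
  [0] read 0x2C idx=10: raw=0x3A007 flags P=1 W=1 U=1 S=0
  [1] read 0x3A idx=22: raw=0x3C007 flags P=1 W=1 U=1 S=0
  [2] read 0x3C idx=15: raw=0x40007 flags P=1 W=1 U=1 S=0
  [3] read 0x40 idx=7: raw=0x42007 flags P=1 W=1 U=1 S=0
  ✓ 0x42AFA  — 4 lookups
#2 VA=0x28001E0F9B3 (w,kernel):
  [0] read 0x2C idx=5: raw=0x46007 flags P=1 W=1 U=1 S=0
  [1] read 0x46 idx=0: raw=0x48007 flags P=1 W=1 U=1 S=0
  [2] read 0x48 idx=15: raw=0x4A007 flags P=1 W=1 U=1 S=0
  [3] read 0x4A idx=15: raw=0x42006 flags P=0 W=1 U=1 S=0
  → PAGE_NOT_PRESENT  (4 entries read)
#3 VA=0xD00000002AF (w,kernel):
  [0] read 0x2C idx=26: raw=0x4D087 flags P=1 W=1 U=1 S=1
  ✓ 0x4D2AF (huge @L0)  — 1 lookups

TLB: [["0xD0000000", "0x4D"]]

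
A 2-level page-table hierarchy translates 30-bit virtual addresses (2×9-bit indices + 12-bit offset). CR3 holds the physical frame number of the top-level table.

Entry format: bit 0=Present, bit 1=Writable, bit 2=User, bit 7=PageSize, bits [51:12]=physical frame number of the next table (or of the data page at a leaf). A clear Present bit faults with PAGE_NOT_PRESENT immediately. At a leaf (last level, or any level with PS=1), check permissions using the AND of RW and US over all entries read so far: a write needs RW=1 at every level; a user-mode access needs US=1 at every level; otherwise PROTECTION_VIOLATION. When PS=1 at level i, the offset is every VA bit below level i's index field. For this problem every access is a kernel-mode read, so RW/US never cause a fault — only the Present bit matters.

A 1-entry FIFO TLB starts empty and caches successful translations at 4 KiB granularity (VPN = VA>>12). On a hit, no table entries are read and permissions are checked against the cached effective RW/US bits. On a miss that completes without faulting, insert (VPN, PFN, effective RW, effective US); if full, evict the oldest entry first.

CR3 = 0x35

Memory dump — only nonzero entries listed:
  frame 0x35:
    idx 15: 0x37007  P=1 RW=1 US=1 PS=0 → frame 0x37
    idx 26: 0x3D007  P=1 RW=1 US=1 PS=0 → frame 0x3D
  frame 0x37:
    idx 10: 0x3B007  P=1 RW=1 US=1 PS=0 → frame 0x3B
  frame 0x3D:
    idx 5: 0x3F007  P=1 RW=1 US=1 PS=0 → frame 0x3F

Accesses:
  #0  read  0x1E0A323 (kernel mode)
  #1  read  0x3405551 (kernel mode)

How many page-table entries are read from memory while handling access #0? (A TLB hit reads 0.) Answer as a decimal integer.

Walk each access:
#0 VA=0x1E0A323 (r,kernel):
  L0: frame=0x35 idx=15 entry=0x37007 [P=1 RW=1 US=1 PS=0]
  L1: frame=0x37 idx=10 entry=0x3B007 [P=1 RW=1 US=1 PS=0]
  ⇒ phys 0x3B323  [2 reads]
#1 VA=0x3405551 (r,kernel):
  L0: frame=0x35 idx=26 entry=0x3D007 [P=1 RW=1 US=1 PS=0]
  L1: frame=0x3D idx=5 entry=0x3F007 [P=1 RW=1 US=1 PS=0]
  ⇒ phys 0x3F551  [2 reads]

Entries read for #0: 2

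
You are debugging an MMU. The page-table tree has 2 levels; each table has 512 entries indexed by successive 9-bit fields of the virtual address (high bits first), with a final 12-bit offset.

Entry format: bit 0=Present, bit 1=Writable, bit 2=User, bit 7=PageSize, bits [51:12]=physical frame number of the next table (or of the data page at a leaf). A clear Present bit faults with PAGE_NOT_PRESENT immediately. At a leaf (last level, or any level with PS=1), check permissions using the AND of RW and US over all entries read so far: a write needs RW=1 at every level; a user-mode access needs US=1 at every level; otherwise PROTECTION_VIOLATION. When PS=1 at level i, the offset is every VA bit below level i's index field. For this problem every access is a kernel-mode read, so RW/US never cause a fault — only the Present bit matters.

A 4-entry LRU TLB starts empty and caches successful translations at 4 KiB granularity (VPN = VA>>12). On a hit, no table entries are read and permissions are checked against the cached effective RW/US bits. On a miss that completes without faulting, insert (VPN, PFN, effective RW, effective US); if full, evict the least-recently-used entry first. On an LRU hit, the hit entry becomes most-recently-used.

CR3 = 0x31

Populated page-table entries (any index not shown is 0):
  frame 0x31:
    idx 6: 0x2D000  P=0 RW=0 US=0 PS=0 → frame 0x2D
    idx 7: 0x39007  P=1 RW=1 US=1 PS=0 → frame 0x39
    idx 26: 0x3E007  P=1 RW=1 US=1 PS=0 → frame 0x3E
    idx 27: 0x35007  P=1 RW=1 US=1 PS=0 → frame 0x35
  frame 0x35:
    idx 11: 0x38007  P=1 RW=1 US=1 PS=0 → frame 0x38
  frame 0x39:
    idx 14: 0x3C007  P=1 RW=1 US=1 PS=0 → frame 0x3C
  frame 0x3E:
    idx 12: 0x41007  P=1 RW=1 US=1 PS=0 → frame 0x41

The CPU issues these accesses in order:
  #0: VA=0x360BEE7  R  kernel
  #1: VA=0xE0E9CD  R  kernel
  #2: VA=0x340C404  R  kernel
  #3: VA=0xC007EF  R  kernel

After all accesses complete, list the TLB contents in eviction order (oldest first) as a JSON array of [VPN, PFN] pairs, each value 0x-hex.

Walk each access:
#0 VA=0x360BEE7 (r,kernel):
  [0] read 0x31 idx=27: raw=0x35007 flags P=1 W=1 U=1 S=0
  [1] read 0x35 idx=11: raw=0x38007 flags P=1 W=1 U=1 S=0
  ⇒ phys 0x38EE7  [2 reads]
#1 VA=0xE0E9CD (r,kernel):
  [0] read 0x31 idx=7: raw=0x39007 flags P=1 W=1 U=1 S=0
  [1] read 0x39 idx=14: raw=0x3C007 flags P=1 W=1 U=1 S=0
  ⇒ phys 0x3C9CD  [2 reads]
#2 VA=0x340C404 (r,kernel):
  [0] read 0x31 idx=26: raw=0x3E007 flags P=1 W=1 U=1 S=0
  [1] read 0x3E idx=12: raw=0x41007 flags P=1 W=1 U=1 S=0
  ⇒ phys 0x41404  [2 reads]
#3 VA=0xC007EF (r,kernel):
  [0] read 0x31 idx=6: raw=0x2D000 flags P=0 W=0 U=0 S=0
  ✗ PAGE_NOT_PRESENT  [1 reads]

TLB: [["0x360B", "0x38"], ["0xE0E", "0x3C"], ["0x340C", "0x41"]]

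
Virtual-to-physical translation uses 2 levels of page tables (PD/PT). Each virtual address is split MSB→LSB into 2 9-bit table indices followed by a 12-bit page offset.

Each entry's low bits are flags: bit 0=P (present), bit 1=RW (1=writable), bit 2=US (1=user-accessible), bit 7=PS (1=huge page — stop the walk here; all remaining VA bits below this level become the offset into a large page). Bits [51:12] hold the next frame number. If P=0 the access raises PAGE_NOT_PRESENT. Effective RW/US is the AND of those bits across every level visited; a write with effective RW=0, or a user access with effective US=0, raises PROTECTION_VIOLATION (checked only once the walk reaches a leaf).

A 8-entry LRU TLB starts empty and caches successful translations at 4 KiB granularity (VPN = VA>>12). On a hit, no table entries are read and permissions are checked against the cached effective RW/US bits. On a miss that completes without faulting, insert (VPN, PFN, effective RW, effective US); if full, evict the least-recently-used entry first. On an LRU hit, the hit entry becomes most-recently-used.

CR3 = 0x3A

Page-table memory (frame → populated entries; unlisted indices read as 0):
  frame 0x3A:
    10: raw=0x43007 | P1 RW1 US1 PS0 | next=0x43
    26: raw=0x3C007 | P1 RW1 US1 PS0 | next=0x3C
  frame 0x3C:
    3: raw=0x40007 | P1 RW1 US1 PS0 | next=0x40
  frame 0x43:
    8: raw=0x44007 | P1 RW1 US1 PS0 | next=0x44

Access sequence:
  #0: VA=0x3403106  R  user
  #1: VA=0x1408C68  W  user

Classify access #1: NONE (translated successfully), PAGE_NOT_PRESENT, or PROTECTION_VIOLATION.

Trace:
#0 VA=0x3403106 (r,user):
  lvl0: tbl 0x3A, slot 26 ⇒ 0x3C007 (P1/RW1/US1/PS0)
  lvl1: tbl 0x3C, slot 3 ⇒ 0x40007 (P1/RW1/US1/PS0)
  → PA=0x40106  (2 entries read)
#1 VA=0x1408C68 (w,user):
  lvl0: tbl 0x3A, slot 10 ⇒ 0x43007 (P1/RW1/US1/PS0)
  lvl1: tbl 0x43, slot 8 ⇒ 0x44007 (P1/RW1/US1/PS0)
  → PA=0x44C68  (2 entries read)

Access #1 fault: NONE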